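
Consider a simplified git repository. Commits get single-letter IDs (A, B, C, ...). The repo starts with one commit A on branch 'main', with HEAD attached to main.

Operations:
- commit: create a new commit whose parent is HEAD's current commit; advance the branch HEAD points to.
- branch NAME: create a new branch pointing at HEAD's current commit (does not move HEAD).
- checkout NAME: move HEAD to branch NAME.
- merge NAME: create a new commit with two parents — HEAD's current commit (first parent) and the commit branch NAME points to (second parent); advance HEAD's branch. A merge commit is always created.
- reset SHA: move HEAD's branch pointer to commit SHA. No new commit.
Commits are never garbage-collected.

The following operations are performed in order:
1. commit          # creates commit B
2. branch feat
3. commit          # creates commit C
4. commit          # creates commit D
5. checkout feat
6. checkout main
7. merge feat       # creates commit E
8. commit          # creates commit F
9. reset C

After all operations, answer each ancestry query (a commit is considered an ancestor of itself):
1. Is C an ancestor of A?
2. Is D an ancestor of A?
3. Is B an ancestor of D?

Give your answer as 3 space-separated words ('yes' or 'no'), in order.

Answer: no no yes

Derivation:
After op 1 (commit): HEAD=main@B [main=B]
After op 2 (branch): HEAD=main@B [feat=B main=B]
After op 3 (commit): HEAD=main@C [feat=B main=C]
After op 4 (commit): HEAD=main@D [feat=B main=D]
After op 5 (checkout): HEAD=feat@B [feat=B main=D]
After op 6 (checkout): HEAD=main@D [feat=B main=D]
After op 7 (merge): HEAD=main@E [feat=B main=E]
After op 8 (commit): HEAD=main@F [feat=B main=F]
After op 9 (reset): HEAD=main@C [feat=B main=C]
ancestors(A) = {A}; C in? no
ancestors(A) = {A}; D in? no
ancestors(D) = {A,B,C,D}; B in? yes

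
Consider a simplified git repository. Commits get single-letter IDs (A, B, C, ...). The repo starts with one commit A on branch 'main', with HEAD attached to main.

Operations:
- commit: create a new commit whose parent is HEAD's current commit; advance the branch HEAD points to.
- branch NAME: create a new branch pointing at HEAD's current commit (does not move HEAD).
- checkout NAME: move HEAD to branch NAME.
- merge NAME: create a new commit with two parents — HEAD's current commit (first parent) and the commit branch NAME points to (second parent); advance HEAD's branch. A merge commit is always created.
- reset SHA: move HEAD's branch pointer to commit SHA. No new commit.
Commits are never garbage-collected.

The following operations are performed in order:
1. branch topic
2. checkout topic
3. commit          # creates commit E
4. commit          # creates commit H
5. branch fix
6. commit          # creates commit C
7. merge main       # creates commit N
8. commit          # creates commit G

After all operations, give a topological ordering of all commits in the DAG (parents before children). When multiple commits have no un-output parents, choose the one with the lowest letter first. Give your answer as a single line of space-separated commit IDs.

After op 1 (branch): HEAD=main@A [main=A topic=A]
After op 2 (checkout): HEAD=topic@A [main=A topic=A]
After op 3 (commit): HEAD=topic@E [main=A topic=E]
After op 4 (commit): HEAD=topic@H [main=A topic=H]
After op 5 (branch): HEAD=topic@H [fix=H main=A topic=H]
After op 6 (commit): HEAD=topic@C [fix=H main=A topic=C]
After op 7 (merge): HEAD=topic@N [fix=H main=A topic=N]
After op 8 (commit): HEAD=topic@G [fix=H main=A topic=G]
commit A: parents=[]
commit C: parents=['H']
commit E: parents=['A']
commit G: parents=['N']
commit H: parents=['E']
commit N: parents=['C', 'A']

Answer: A E H C N G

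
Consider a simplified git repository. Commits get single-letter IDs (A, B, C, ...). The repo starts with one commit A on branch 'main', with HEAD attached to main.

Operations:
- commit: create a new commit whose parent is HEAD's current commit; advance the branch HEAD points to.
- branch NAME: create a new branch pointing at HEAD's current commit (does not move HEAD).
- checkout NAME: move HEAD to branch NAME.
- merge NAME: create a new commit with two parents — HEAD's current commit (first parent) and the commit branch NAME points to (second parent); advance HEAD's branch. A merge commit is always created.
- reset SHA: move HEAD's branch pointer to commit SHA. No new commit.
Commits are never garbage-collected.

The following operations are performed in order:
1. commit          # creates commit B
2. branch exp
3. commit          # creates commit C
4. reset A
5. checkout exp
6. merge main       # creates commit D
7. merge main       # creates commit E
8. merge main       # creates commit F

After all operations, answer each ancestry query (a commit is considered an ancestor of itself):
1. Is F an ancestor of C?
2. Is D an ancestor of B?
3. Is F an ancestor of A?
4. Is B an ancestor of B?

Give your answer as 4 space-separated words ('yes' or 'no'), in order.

After op 1 (commit): HEAD=main@B [main=B]
After op 2 (branch): HEAD=main@B [exp=B main=B]
After op 3 (commit): HEAD=main@C [exp=B main=C]
After op 4 (reset): HEAD=main@A [exp=B main=A]
After op 5 (checkout): HEAD=exp@B [exp=B main=A]
After op 6 (merge): HEAD=exp@D [exp=D main=A]
After op 7 (merge): HEAD=exp@E [exp=E main=A]
After op 8 (merge): HEAD=exp@F [exp=F main=A]
ancestors(C) = {A,B,C}; F in? no
ancestors(B) = {A,B}; D in? no
ancestors(A) = {A}; F in? no
ancestors(B) = {A,B}; B in? yes

Answer: no no no yes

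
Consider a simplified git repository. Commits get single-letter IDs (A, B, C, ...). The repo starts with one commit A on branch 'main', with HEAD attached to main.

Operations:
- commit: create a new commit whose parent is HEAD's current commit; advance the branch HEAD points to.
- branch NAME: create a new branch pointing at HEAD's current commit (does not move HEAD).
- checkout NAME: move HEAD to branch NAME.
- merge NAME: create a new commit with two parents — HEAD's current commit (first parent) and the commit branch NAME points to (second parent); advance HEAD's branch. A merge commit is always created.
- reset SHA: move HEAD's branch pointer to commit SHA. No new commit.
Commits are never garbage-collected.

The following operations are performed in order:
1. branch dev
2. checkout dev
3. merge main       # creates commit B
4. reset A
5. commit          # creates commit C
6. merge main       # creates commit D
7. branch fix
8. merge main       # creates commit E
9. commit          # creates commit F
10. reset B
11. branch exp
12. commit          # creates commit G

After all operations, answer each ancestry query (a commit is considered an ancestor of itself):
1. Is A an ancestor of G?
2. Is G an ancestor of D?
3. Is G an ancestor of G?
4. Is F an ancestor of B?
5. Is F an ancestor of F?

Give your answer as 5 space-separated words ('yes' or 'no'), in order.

After op 1 (branch): HEAD=main@A [dev=A main=A]
After op 2 (checkout): HEAD=dev@A [dev=A main=A]
After op 3 (merge): HEAD=dev@B [dev=B main=A]
After op 4 (reset): HEAD=dev@A [dev=A main=A]
After op 5 (commit): HEAD=dev@C [dev=C main=A]
After op 6 (merge): HEAD=dev@D [dev=D main=A]
After op 7 (branch): HEAD=dev@D [dev=D fix=D main=A]
After op 8 (merge): HEAD=dev@E [dev=E fix=D main=A]
After op 9 (commit): HEAD=dev@F [dev=F fix=D main=A]
After op 10 (reset): HEAD=dev@B [dev=B fix=D main=A]
After op 11 (branch): HEAD=dev@B [dev=B exp=B fix=D main=A]
After op 12 (commit): HEAD=dev@G [dev=G exp=B fix=D main=A]
ancestors(G) = {A,B,G}; A in? yes
ancestors(D) = {A,C,D}; G in? no
ancestors(G) = {A,B,G}; G in? yes
ancestors(B) = {A,B}; F in? no
ancestors(F) = {A,C,D,E,F}; F in? yes

Answer: yes no yes no yes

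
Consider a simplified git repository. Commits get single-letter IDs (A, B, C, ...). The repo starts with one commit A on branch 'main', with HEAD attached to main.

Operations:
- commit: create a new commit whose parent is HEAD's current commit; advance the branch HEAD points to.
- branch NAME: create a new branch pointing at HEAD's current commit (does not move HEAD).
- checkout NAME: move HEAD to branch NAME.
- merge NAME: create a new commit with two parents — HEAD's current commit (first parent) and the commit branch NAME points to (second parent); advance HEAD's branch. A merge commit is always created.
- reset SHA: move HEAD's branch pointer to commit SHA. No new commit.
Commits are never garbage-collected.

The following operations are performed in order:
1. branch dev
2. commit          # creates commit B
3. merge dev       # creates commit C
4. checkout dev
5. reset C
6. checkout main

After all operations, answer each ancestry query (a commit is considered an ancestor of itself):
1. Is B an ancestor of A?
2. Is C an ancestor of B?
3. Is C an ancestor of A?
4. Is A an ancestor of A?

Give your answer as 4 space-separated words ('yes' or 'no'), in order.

After op 1 (branch): HEAD=main@A [dev=A main=A]
After op 2 (commit): HEAD=main@B [dev=A main=B]
After op 3 (merge): HEAD=main@C [dev=A main=C]
After op 4 (checkout): HEAD=dev@A [dev=A main=C]
After op 5 (reset): HEAD=dev@C [dev=C main=C]
After op 6 (checkout): HEAD=main@C [dev=C main=C]
ancestors(A) = {A}; B in? no
ancestors(B) = {A,B}; C in? no
ancestors(A) = {A}; C in? no
ancestors(A) = {A}; A in? yes

Answer: no no no yes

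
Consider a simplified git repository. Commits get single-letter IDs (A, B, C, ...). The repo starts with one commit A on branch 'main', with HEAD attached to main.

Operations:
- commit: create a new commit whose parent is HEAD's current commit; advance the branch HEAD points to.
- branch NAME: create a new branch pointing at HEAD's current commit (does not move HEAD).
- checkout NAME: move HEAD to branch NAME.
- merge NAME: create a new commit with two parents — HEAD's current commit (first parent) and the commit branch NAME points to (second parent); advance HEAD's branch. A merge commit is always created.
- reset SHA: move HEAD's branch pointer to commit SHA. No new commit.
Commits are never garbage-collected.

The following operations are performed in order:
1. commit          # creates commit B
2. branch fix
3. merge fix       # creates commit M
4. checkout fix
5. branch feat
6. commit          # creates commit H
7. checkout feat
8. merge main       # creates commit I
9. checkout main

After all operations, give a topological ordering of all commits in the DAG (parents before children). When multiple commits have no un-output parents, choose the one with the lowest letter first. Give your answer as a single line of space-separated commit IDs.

After op 1 (commit): HEAD=main@B [main=B]
After op 2 (branch): HEAD=main@B [fix=B main=B]
After op 3 (merge): HEAD=main@M [fix=B main=M]
After op 4 (checkout): HEAD=fix@B [fix=B main=M]
After op 5 (branch): HEAD=fix@B [feat=B fix=B main=M]
After op 6 (commit): HEAD=fix@H [feat=B fix=H main=M]
After op 7 (checkout): HEAD=feat@B [feat=B fix=H main=M]
After op 8 (merge): HEAD=feat@I [feat=I fix=H main=M]
After op 9 (checkout): HEAD=main@M [feat=I fix=H main=M]
commit A: parents=[]
commit B: parents=['A']
commit H: parents=['B']
commit I: parents=['B', 'M']
commit M: parents=['B', 'B']

Answer: A B H M I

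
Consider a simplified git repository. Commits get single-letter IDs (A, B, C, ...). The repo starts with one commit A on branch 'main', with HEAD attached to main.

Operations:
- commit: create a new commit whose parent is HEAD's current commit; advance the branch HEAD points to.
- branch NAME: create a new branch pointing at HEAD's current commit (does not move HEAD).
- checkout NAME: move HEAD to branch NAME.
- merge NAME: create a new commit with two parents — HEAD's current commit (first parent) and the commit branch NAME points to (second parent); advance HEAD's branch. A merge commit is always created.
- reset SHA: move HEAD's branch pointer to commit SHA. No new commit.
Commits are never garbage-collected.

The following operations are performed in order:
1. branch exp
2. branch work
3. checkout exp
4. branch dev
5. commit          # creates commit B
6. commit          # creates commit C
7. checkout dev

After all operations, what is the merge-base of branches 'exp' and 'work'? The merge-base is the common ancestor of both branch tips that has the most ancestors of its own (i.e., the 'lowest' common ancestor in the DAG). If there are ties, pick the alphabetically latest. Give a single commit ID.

After op 1 (branch): HEAD=main@A [exp=A main=A]
After op 2 (branch): HEAD=main@A [exp=A main=A work=A]
After op 3 (checkout): HEAD=exp@A [exp=A main=A work=A]
After op 4 (branch): HEAD=exp@A [dev=A exp=A main=A work=A]
After op 5 (commit): HEAD=exp@B [dev=A exp=B main=A work=A]
After op 6 (commit): HEAD=exp@C [dev=A exp=C main=A work=A]
After op 7 (checkout): HEAD=dev@A [dev=A exp=C main=A work=A]
ancestors(exp=C): ['A', 'B', 'C']
ancestors(work=A): ['A']
common: ['A']

Answer: A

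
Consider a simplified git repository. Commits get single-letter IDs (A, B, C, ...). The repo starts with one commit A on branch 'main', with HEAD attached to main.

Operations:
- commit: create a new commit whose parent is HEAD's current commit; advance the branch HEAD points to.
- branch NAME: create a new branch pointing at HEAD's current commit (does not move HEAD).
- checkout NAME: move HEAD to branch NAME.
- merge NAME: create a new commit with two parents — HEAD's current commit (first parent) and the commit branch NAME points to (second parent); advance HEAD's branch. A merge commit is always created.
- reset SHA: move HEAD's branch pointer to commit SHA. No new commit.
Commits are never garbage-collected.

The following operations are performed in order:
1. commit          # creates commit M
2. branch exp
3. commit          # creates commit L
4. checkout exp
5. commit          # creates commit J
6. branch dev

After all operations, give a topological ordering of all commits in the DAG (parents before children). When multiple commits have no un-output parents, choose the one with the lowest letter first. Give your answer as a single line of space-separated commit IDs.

Answer: A M J L

Derivation:
After op 1 (commit): HEAD=main@M [main=M]
After op 2 (branch): HEAD=main@M [exp=M main=M]
After op 3 (commit): HEAD=main@L [exp=M main=L]
After op 4 (checkout): HEAD=exp@M [exp=M main=L]
After op 5 (commit): HEAD=exp@J [exp=J main=L]
After op 6 (branch): HEAD=exp@J [dev=J exp=J main=L]
commit A: parents=[]
commit J: parents=['M']
commit L: parents=['M']
commit M: parents=['A']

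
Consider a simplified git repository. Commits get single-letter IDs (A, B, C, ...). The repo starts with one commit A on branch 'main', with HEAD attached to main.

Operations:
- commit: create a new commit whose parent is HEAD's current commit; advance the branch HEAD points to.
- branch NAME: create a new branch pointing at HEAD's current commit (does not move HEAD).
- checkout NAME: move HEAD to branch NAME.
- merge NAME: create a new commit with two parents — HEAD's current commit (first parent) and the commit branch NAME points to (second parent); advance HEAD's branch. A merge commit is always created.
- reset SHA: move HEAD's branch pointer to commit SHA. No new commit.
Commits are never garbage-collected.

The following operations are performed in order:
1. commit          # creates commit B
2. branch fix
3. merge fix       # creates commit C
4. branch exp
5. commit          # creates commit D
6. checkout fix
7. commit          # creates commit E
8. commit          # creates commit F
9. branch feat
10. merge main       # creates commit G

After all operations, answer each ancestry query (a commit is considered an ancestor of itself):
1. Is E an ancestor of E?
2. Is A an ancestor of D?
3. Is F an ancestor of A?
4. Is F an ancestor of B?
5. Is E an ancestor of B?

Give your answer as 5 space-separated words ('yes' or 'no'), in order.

After op 1 (commit): HEAD=main@B [main=B]
After op 2 (branch): HEAD=main@B [fix=B main=B]
After op 3 (merge): HEAD=main@C [fix=B main=C]
After op 4 (branch): HEAD=main@C [exp=C fix=B main=C]
After op 5 (commit): HEAD=main@D [exp=C fix=B main=D]
After op 6 (checkout): HEAD=fix@B [exp=C fix=B main=D]
After op 7 (commit): HEAD=fix@E [exp=C fix=E main=D]
After op 8 (commit): HEAD=fix@F [exp=C fix=F main=D]
After op 9 (branch): HEAD=fix@F [exp=C feat=F fix=F main=D]
After op 10 (merge): HEAD=fix@G [exp=C feat=F fix=G main=D]
ancestors(E) = {A,B,E}; E in? yes
ancestors(D) = {A,B,C,D}; A in? yes
ancestors(A) = {A}; F in? no
ancestors(B) = {A,B}; F in? no
ancestors(B) = {A,B}; E in? no

Answer: yes yes no no no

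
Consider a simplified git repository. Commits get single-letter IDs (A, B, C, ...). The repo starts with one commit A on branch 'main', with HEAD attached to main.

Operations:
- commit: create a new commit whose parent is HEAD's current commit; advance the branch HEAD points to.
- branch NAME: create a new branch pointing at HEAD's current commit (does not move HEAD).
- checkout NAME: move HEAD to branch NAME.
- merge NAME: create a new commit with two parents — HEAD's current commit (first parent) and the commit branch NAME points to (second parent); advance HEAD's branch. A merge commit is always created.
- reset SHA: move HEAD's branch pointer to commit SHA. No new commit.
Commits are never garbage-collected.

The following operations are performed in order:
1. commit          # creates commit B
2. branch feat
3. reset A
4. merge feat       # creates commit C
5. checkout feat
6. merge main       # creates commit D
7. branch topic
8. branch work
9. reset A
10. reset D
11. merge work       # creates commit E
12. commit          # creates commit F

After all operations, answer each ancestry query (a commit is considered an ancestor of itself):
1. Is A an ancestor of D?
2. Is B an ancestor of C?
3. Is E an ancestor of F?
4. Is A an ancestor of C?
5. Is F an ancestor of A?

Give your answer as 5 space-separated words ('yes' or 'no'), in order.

After op 1 (commit): HEAD=main@B [main=B]
After op 2 (branch): HEAD=main@B [feat=B main=B]
After op 3 (reset): HEAD=main@A [feat=B main=A]
After op 4 (merge): HEAD=main@C [feat=B main=C]
After op 5 (checkout): HEAD=feat@B [feat=B main=C]
After op 6 (merge): HEAD=feat@D [feat=D main=C]
After op 7 (branch): HEAD=feat@D [feat=D main=C topic=D]
After op 8 (branch): HEAD=feat@D [feat=D main=C topic=D work=D]
After op 9 (reset): HEAD=feat@A [feat=A main=C topic=D work=D]
After op 10 (reset): HEAD=feat@D [feat=D main=C topic=D work=D]
After op 11 (merge): HEAD=feat@E [feat=E main=C topic=D work=D]
After op 12 (commit): HEAD=feat@F [feat=F main=C topic=D work=D]
ancestors(D) = {A,B,C,D}; A in? yes
ancestors(C) = {A,B,C}; B in? yes
ancestors(F) = {A,B,C,D,E,F}; E in? yes
ancestors(C) = {A,B,C}; A in? yes
ancestors(A) = {A}; F in? no

Answer: yes yes yes yes no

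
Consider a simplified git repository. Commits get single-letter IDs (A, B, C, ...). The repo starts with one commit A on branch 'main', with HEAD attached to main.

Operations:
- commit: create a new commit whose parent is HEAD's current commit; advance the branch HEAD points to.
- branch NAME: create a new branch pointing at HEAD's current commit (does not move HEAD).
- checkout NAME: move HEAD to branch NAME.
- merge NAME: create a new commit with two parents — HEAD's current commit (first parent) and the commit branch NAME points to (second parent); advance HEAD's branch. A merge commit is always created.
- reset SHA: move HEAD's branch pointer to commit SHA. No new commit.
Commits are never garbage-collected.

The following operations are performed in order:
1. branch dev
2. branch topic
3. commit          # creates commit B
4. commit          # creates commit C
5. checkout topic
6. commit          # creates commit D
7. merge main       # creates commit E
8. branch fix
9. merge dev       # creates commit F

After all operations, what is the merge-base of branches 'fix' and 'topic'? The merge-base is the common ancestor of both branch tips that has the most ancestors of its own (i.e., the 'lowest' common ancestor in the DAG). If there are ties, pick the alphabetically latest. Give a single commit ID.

Answer: E

Derivation:
After op 1 (branch): HEAD=main@A [dev=A main=A]
After op 2 (branch): HEAD=main@A [dev=A main=A topic=A]
After op 3 (commit): HEAD=main@B [dev=A main=B topic=A]
After op 4 (commit): HEAD=main@C [dev=A main=C topic=A]
After op 5 (checkout): HEAD=topic@A [dev=A main=C topic=A]
After op 6 (commit): HEAD=topic@D [dev=A main=C topic=D]
After op 7 (merge): HEAD=topic@E [dev=A main=C topic=E]
After op 8 (branch): HEAD=topic@E [dev=A fix=E main=C topic=E]
After op 9 (merge): HEAD=topic@F [dev=A fix=E main=C topic=F]
ancestors(fix=E): ['A', 'B', 'C', 'D', 'E']
ancestors(topic=F): ['A', 'B', 'C', 'D', 'E', 'F']
common: ['A', 'B', 'C', 'D', 'E']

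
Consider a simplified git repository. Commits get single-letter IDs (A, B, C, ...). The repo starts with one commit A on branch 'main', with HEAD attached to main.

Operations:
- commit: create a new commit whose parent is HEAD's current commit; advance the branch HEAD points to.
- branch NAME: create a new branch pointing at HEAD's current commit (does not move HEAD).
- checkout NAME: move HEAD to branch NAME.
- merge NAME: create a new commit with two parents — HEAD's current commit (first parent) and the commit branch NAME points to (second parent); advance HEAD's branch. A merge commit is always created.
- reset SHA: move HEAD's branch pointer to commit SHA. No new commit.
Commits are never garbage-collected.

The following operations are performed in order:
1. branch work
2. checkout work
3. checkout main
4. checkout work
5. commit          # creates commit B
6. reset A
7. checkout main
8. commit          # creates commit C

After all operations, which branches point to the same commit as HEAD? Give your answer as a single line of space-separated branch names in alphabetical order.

Answer: main

Derivation:
After op 1 (branch): HEAD=main@A [main=A work=A]
After op 2 (checkout): HEAD=work@A [main=A work=A]
After op 3 (checkout): HEAD=main@A [main=A work=A]
After op 4 (checkout): HEAD=work@A [main=A work=A]
After op 5 (commit): HEAD=work@B [main=A work=B]
After op 6 (reset): HEAD=work@A [main=A work=A]
After op 7 (checkout): HEAD=main@A [main=A work=A]
After op 8 (commit): HEAD=main@C [main=C work=A]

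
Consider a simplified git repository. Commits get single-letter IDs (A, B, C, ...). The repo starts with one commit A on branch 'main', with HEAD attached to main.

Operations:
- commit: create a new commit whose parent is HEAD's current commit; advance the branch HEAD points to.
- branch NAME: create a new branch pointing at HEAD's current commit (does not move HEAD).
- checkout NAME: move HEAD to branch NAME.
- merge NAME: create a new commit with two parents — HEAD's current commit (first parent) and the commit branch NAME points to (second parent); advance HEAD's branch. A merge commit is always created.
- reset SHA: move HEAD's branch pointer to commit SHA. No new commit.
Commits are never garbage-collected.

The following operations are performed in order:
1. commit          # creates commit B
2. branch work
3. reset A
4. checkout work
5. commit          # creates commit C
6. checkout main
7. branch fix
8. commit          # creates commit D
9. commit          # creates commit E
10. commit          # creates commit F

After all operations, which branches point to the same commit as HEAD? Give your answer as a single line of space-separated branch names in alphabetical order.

Answer: main

Derivation:
After op 1 (commit): HEAD=main@B [main=B]
After op 2 (branch): HEAD=main@B [main=B work=B]
After op 3 (reset): HEAD=main@A [main=A work=B]
After op 4 (checkout): HEAD=work@B [main=A work=B]
After op 5 (commit): HEAD=work@C [main=A work=C]
After op 6 (checkout): HEAD=main@A [main=A work=C]
After op 7 (branch): HEAD=main@A [fix=A main=A work=C]
After op 8 (commit): HEAD=main@D [fix=A main=D work=C]
After op 9 (commit): HEAD=main@E [fix=A main=E work=C]
After op 10 (commit): HEAD=main@F [fix=A main=F work=C]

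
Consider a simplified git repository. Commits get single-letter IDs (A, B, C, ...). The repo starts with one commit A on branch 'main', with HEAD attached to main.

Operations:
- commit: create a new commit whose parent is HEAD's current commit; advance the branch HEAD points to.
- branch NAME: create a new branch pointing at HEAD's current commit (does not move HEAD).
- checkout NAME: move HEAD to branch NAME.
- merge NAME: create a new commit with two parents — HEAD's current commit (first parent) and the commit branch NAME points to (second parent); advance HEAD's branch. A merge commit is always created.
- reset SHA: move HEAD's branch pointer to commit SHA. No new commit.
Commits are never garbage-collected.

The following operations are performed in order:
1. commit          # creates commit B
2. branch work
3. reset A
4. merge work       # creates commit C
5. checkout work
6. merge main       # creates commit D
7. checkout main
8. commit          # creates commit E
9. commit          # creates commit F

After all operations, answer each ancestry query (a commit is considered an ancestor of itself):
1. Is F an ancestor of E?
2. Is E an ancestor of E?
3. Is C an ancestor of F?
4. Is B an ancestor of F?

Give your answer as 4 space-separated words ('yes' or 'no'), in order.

After op 1 (commit): HEAD=main@B [main=B]
After op 2 (branch): HEAD=main@B [main=B work=B]
After op 3 (reset): HEAD=main@A [main=A work=B]
After op 4 (merge): HEAD=main@C [main=C work=B]
After op 5 (checkout): HEAD=work@B [main=C work=B]
After op 6 (merge): HEAD=work@D [main=C work=D]
After op 7 (checkout): HEAD=main@C [main=C work=D]
After op 8 (commit): HEAD=main@E [main=E work=D]
After op 9 (commit): HEAD=main@F [main=F work=D]
ancestors(E) = {A,B,C,E}; F in? no
ancestors(E) = {A,B,C,E}; E in? yes
ancestors(F) = {A,B,C,E,F}; C in? yes
ancestors(F) = {A,B,C,E,F}; B in? yes

Answer: no yes yes yes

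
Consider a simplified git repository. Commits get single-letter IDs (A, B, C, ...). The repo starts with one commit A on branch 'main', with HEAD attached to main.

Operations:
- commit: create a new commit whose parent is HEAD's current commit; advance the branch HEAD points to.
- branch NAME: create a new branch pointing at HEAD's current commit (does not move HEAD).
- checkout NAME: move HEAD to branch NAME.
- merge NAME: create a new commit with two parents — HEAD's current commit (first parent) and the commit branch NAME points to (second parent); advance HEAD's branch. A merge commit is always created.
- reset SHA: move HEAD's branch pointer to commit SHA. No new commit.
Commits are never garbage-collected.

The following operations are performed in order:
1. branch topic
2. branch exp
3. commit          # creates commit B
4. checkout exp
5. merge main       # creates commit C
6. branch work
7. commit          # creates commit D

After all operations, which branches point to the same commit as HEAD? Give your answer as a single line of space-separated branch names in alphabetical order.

After op 1 (branch): HEAD=main@A [main=A topic=A]
After op 2 (branch): HEAD=main@A [exp=A main=A topic=A]
After op 3 (commit): HEAD=main@B [exp=A main=B topic=A]
After op 4 (checkout): HEAD=exp@A [exp=A main=B topic=A]
After op 5 (merge): HEAD=exp@C [exp=C main=B topic=A]
After op 6 (branch): HEAD=exp@C [exp=C main=B topic=A work=C]
After op 7 (commit): HEAD=exp@D [exp=D main=B topic=A work=C]

Answer: exp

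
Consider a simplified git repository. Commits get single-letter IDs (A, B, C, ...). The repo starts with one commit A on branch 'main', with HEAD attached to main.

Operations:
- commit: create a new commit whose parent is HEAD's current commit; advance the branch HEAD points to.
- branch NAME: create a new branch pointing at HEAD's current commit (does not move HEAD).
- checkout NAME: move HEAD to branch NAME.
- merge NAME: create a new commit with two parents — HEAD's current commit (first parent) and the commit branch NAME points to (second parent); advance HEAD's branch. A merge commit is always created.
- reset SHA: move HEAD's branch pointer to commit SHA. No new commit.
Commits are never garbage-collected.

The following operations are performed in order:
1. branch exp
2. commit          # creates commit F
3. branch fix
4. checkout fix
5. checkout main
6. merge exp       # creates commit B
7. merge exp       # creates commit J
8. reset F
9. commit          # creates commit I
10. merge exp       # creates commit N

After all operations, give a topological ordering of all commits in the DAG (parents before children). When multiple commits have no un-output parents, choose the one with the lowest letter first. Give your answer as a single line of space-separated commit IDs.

After op 1 (branch): HEAD=main@A [exp=A main=A]
After op 2 (commit): HEAD=main@F [exp=A main=F]
After op 3 (branch): HEAD=main@F [exp=A fix=F main=F]
After op 4 (checkout): HEAD=fix@F [exp=A fix=F main=F]
After op 5 (checkout): HEAD=main@F [exp=A fix=F main=F]
After op 6 (merge): HEAD=main@B [exp=A fix=F main=B]
After op 7 (merge): HEAD=main@J [exp=A fix=F main=J]
After op 8 (reset): HEAD=main@F [exp=A fix=F main=F]
After op 9 (commit): HEAD=main@I [exp=A fix=F main=I]
After op 10 (merge): HEAD=main@N [exp=A fix=F main=N]
commit A: parents=[]
commit B: parents=['F', 'A']
commit F: parents=['A']
commit I: parents=['F']
commit J: parents=['B', 'A']
commit N: parents=['I', 'A']

Answer: A F B I J N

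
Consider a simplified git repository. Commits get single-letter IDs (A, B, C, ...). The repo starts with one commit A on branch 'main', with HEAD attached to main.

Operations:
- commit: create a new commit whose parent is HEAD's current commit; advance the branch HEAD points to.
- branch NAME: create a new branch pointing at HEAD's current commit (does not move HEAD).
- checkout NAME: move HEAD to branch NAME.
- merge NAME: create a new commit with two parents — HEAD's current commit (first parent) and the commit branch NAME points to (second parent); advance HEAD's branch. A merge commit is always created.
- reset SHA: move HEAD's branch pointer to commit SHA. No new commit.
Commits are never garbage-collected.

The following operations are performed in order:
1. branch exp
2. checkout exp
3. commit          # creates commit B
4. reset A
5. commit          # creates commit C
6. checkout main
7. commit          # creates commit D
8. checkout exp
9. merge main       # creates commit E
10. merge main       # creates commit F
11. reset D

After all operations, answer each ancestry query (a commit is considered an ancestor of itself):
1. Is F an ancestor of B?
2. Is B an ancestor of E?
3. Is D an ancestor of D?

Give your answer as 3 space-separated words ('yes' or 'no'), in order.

Answer: no no yes

Derivation:
After op 1 (branch): HEAD=main@A [exp=A main=A]
After op 2 (checkout): HEAD=exp@A [exp=A main=A]
After op 3 (commit): HEAD=exp@B [exp=B main=A]
After op 4 (reset): HEAD=exp@A [exp=A main=A]
After op 5 (commit): HEAD=exp@C [exp=C main=A]
After op 6 (checkout): HEAD=main@A [exp=C main=A]
After op 7 (commit): HEAD=main@D [exp=C main=D]
After op 8 (checkout): HEAD=exp@C [exp=C main=D]
After op 9 (merge): HEAD=exp@E [exp=E main=D]
After op 10 (merge): HEAD=exp@F [exp=F main=D]
After op 11 (reset): HEAD=exp@D [exp=D main=D]
ancestors(B) = {A,B}; F in? no
ancestors(E) = {A,C,D,E}; B in? no
ancestors(D) = {A,D}; D in? yes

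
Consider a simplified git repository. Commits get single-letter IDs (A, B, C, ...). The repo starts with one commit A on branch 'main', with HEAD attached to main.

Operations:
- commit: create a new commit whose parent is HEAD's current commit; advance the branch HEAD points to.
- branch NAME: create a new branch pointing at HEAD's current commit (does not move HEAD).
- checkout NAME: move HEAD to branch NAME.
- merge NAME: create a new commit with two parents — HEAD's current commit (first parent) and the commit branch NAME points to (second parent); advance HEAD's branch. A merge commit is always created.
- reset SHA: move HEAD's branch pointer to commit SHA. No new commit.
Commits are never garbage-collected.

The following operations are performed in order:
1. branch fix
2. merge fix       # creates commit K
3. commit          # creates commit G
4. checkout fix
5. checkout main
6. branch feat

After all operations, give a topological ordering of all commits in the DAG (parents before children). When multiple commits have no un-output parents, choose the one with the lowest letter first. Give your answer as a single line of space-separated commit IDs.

Answer: A K G

Derivation:
After op 1 (branch): HEAD=main@A [fix=A main=A]
After op 2 (merge): HEAD=main@K [fix=A main=K]
After op 3 (commit): HEAD=main@G [fix=A main=G]
After op 4 (checkout): HEAD=fix@A [fix=A main=G]
After op 5 (checkout): HEAD=main@G [fix=A main=G]
After op 6 (branch): HEAD=main@G [feat=G fix=A main=G]
commit A: parents=[]
commit G: parents=['K']
commit K: parents=['A', 'A']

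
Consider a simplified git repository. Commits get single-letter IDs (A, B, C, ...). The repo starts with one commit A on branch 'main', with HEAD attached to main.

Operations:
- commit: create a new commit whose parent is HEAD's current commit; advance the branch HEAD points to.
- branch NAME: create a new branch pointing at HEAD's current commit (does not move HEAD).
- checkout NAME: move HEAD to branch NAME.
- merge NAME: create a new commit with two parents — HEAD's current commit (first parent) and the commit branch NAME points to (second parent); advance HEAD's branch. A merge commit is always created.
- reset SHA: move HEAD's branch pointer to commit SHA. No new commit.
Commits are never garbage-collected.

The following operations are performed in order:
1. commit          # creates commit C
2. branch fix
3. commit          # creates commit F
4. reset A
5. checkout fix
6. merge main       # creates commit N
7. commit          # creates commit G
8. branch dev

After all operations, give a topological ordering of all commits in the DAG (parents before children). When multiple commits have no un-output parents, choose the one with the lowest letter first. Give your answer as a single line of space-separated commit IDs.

Answer: A C F N G

Derivation:
After op 1 (commit): HEAD=main@C [main=C]
After op 2 (branch): HEAD=main@C [fix=C main=C]
After op 3 (commit): HEAD=main@F [fix=C main=F]
After op 4 (reset): HEAD=main@A [fix=C main=A]
After op 5 (checkout): HEAD=fix@C [fix=C main=A]
After op 6 (merge): HEAD=fix@N [fix=N main=A]
After op 7 (commit): HEAD=fix@G [fix=G main=A]
After op 8 (branch): HEAD=fix@G [dev=G fix=G main=A]
commit A: parents=[]
commit C: parents=['A']
commit F: parents=['C']
commit G: parents=['N']
commit N: parents=['C', 'A']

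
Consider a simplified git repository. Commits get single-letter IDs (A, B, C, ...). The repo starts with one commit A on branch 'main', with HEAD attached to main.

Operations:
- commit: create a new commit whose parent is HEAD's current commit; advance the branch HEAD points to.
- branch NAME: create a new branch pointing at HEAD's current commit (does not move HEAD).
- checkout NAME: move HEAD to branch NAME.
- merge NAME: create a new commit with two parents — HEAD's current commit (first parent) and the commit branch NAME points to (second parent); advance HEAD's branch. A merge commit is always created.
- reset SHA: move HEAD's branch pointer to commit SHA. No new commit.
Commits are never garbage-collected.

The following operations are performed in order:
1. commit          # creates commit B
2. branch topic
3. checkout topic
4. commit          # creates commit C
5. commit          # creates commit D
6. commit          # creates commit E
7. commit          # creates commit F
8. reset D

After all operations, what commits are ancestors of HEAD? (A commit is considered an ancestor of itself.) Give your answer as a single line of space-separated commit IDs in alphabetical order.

Answer: A B C D

Derivation:
After op 1 (commit): HEAD=main@B [main=B]
After op 2 (branch): HEAD=main@B [main=B topic=B]
After op 3 (checkout): HEAD=topic@B [main=B topic=B]
After op 4 (commit): HEAD=topic@C [main=B topic=C]
After op 5 (commit): HEAD=topic@D [main=B topic=D]
After op 6 (commit): HEAD=topic@E [main=B topic=E]
After op 7 (commit): HEAD=topic@F [main=B topic=F]
After op 8 (reset): HEAD=topic@D [main=B topic=D]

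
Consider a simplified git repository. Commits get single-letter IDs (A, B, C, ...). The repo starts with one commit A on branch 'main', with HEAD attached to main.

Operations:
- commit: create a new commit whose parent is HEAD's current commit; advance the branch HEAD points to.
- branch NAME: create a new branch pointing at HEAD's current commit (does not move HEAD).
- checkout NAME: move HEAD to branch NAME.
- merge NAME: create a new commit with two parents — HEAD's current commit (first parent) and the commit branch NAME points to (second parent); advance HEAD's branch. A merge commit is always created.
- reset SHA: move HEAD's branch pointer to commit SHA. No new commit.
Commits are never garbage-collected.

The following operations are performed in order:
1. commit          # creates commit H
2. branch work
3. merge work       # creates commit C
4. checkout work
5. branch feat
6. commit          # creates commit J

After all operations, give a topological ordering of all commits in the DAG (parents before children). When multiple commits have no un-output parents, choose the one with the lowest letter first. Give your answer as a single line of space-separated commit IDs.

Answer: A H C J

Derivation:
After op 1 (commit): HEAD=main@H [main=H]
After op 2 (branch): HEAD=main@H [main=H work=H]
After op 3 (merge): HEAD=main@C [main=C work=H]
After op 4 (checkout): HEAD=work@H [main=C work=H]
After op 5 (branch): HEAD=work@H [feat=H main=C work=H]
After op 6 (commit): HEAD=work@J [feat=H main=C work=J]
commit A: parents=[]
commit C: parents=['H', 'H']
commit H: parents=['A']
commit J: parents=['H']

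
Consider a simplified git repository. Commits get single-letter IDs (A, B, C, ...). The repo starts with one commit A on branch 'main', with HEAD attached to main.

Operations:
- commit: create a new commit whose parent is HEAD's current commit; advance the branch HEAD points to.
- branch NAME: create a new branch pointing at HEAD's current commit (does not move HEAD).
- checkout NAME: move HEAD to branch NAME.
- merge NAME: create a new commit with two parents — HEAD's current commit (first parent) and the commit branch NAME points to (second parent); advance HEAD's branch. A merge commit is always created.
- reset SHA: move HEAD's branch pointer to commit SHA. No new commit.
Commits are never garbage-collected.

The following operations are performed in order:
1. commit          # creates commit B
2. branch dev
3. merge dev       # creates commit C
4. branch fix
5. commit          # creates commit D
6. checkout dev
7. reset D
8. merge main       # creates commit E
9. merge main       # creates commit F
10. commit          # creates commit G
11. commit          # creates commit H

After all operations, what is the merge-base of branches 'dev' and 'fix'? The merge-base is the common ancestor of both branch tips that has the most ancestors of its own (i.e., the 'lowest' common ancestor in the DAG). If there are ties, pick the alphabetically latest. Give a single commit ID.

Answer: C

Derivation:
After op 1 (commit): HEAD=main@B [main=B]
After op 2 (branch): HEAD=main@B [dev=B main=B]
After op 3 (merge): HEAD=main@C [dev=B main=C]
After op 4 (branch): HEAD=main@C [dev=B fix=C main=C]
After op 5 (commit): HEAD=main@D [dev=B fix=C main=D]
After op 6 (checkout): HEAD=dev@B [dev=B fix=C main=D]
After op 7 (reset): HEAD=dev@D [dev=D fix=C main=D]
After op 8 (merge): HEAD=dev@E [dev=E fix=C main=D]
After op 9 (merge): HEAD=dev@F [dev=F fix=C main=D]
After op 10 (commit): HEAD=dev@G [dev=G fix=C main=D]
After op 11 (commit): HEAD=dev@H [dev=H fix=C main=D]
ancestors(dev=H): ['A', 'B', 'C', 'D', 'E', 'F', 'G', 'H']
ancestors(fix=C): ['A', 'B', 'C']
common: ['A', 'B', 'C']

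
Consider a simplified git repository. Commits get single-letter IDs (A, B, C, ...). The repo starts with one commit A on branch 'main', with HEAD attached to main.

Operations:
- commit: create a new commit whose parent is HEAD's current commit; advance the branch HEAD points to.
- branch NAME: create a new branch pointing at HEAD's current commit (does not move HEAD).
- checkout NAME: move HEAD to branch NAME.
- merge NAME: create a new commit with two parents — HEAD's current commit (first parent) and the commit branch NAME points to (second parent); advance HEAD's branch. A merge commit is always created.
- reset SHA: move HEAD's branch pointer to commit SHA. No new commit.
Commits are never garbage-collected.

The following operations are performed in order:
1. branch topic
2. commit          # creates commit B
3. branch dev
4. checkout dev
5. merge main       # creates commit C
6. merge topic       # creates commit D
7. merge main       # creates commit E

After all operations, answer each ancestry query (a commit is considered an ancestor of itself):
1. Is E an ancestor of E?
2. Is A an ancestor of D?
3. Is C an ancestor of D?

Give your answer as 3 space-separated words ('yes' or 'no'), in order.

Answer: yes yes yes

Derivation:
After op 1 (branch): HEAD=main@A [main=A topic=A]
After op 2 (commit): HEAD=main@B [main=B topic=A]
After op 3 (branch): HEAD=main@B [dev=B main=B topic=A]
After op 4 (checkout): HEAD=dev@B [dev=B main=B topic=A]
After op 5 (merge): HEAD=dev@C [dev=C main=B topic=A]
After op 6 (merge): HEAD=dev@D [dev=D main=B topic=A]
After op 7 (merge): HEAD=dev@E [dev=E main=B topic=A]
ancestors(E) = {A,B,C,D,E}; E in? yes
ancestors(D) = {A,B,C,D}; A in? yes
ancestors(D) = {A,B,C,D}; C in? yes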